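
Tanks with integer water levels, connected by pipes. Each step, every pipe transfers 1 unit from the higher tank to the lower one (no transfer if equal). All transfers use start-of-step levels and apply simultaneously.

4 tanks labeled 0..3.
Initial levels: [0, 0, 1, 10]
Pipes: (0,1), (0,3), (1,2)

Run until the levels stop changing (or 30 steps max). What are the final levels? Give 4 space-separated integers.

Step 1: flows [0=1,3->0,2->1] -> levels [1 1 0 9]
Step 2: flows [0=1,3->0,1->2] -> levels [2 0 1 8]
Step 3: flows [0->1,3->0,2->1] -> levels [2 2 0 7]
Step 4: flows [0=1,3->0,1->2] -> levels [3 1 1 6]
Step 5: flows [0->1,3->0,1=2] -> levels [3 2 1 5]
Step 6: flows [0->1,3->0,1->2] -> levels [3 2 2 4]
Step 7: flows [0->1,3->0,1=2] -> levels [3 3 2 3]
Step 8: flows [0=1,0=3,1->2] -> levels [3 2 3 3]
Step 9: flows [0->1,0=3,2->1] -> levels [2 4 2 3]
Step 10: flows [1->0,3->0,1->2] -> levels [4 2 3 2]
Step 11: flows [0->1,0->3,2->1] -> levels [2 4 2 3]
  -> period-2 cycle: step 11 state = step 9 state; never stabilizes
  -> state at step 30: (30-9) mod 2 = 1, same as step 10 -> [4 2 3 2]

Answer: 4 2 3 2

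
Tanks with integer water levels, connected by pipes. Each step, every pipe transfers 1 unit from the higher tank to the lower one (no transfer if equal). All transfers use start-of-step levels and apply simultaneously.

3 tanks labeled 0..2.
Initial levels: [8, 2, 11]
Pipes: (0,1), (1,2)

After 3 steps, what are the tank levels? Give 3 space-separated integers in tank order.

Answer: 6 7 8

Derivation:
Step 1: flows [0->1,2->1] -> levels [7 4 10]
Step 2: flows [0->1,2->1] -> levels [6 6 9]
Step 3: flows [0=1,2->1] -> levels [6 7 8]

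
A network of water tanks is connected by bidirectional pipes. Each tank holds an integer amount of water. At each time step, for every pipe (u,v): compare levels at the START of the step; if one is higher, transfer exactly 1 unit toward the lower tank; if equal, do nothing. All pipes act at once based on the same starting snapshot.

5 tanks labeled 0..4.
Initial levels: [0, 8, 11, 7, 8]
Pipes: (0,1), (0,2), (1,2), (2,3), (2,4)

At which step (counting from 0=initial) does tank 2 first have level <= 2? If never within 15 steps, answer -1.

Step 1: flows [1->0,2->0,2->1,2->3,2->4] -> levels [2 8 7 8 9]
Step 2: flows [1->0,2->0,1->2,3->2,4->2] -> levels [4 6 9 7 8]
Step 3: flows [1->0,2->0,2->1,2->3,2->4] -> levels [6 6 5 8 9]
Step 4: flows [0=1,0->2,1->2,3->2,4->2] -> levels [5 5 9 7 8]
Step 5: flows [0=1,2->0,2->1,2->3,2->4] -> levels [6 6 5 8 9]
  -> period-2 cycle (repeats step 3); tank 2 never drops to <=2
Tank 2 never reaches <=2 within 15 steps

Answer: -1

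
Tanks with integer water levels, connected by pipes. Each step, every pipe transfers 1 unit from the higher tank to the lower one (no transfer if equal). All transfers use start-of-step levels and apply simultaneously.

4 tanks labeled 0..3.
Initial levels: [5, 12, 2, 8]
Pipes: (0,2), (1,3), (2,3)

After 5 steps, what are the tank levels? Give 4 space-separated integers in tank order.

Step 1: flows [0->2,1->3,3->2] -> levels [4 11 4 8]
Step 2: flows [0=2,1->3,3->2] -> levels [4 10 5 8]
Step 3: flows [2->0,1->3,3->2] -> levels [5 9 5 8]
Step 4: flows [0=2,1->3,3->2] -> levels [5 8 6 8]
Step 5: flows [2->0,1=3,3->2] -> levels [6 8 6 7]

Answer: 6 8 6 7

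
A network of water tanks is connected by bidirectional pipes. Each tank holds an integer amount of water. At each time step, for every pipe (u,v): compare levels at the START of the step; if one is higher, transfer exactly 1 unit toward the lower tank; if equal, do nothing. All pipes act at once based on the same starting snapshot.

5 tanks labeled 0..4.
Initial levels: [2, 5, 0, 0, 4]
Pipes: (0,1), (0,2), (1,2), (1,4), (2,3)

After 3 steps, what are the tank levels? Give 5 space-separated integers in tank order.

Step 1: flows [1->0,0->2,1->2,1->4,2=3] -> levels [2 2 2 0 5]
Step 2: flows [0=1,0=2,1=2,4->1,2->3] -> levels [2 3 1 1 4]
Step 3: flows [1->0,0->2,1->2,4->1,2=3] -> levels [2 2 3 1 3]

Answer: 2 2 3 1 3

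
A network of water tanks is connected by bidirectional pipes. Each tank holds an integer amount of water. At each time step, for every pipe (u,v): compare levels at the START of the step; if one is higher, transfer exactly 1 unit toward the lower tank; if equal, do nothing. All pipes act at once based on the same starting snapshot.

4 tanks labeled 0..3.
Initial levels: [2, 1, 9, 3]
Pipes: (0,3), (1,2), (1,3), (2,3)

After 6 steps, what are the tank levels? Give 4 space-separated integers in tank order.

Step 1: flows [3->0,2->1,3->1,2->3] -> levels [3 3 7 2]
Step 2: flows [0->3,2->1,1->3,2->3] -> levels [2 3 5 5]
Step 3: flows [3->0,2->1,3->1,2=3] -> levels [3 5 4 3]
Step 4: flows [0=3,1->2,1->3,2->3] -> levels [3 3 4 5]
Step 5: flows [3->0,2->1,3->1,3->2] -> levels [4 5 4 2]
Step 6: flows [0->3,1->2,1->3,2->3] -> levels [3 3 4 5]

Answer: 3 3 4 5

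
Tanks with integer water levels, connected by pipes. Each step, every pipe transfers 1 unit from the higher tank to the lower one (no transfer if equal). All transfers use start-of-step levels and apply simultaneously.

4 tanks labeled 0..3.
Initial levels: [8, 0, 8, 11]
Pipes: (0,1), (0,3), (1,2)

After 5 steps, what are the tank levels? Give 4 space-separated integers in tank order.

Step 1: flows [0->1,3->0,2->1] -> levels [8 2 7 10]
Step 2: flows [0->1,3->0,2->1] -> levels [8 4 6 9]
Step 3: flows [0->1,3->0,2->1] -> levels [8 6 5 8]
Step 4: flows [0->1,0=3,1->2] -> levels [7 6 6 8]
Step 5: flows [0->1,3->0,1=2] -> levels [7 7 6 7]

Answer: 7 7 6 7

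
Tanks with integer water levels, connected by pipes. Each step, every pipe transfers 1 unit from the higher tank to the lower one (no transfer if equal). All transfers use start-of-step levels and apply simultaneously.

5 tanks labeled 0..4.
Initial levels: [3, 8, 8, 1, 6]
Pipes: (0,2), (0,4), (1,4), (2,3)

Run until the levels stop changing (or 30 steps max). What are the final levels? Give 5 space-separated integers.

Answer: 5 6 6 4 5

Derivation:
Step 1: flows [2->0,4->0,1->4,2->3] -> levels [5 7 6 2 6]
Step 2: flows [2->0,4->0,1->4,2->3] -> levels [7 6 4 3 6]
Step 3: flows [0->2,0->4,1=4,2->3] -> levels [5 6 4 4 7]
Step 4: flows [0->2,4->0,4->1,2=3] -> levels [5 7 5 4 5]
Step 5: flows [0=2,0=4,1->4,2->3] -> levels [5 6 4 5 6]
Step 6: flows [0->2,4->0,1=4,3->2] -> levels [5 6 6 4 5]
Step 7: flows [2->0,0=4,1->4,2->3] -> levels [6 5 4 5 6]
Step 8: flows [0->2,0=4,4->1,3->2] -> levels [5 6 6 4 5]
  -> period-2 cycle: step 8 state = step 6 state; never stabilizes
  -> state at step 30: (30-6) mod 2 = 0, same as step 6 -> [5 6 6 4 5]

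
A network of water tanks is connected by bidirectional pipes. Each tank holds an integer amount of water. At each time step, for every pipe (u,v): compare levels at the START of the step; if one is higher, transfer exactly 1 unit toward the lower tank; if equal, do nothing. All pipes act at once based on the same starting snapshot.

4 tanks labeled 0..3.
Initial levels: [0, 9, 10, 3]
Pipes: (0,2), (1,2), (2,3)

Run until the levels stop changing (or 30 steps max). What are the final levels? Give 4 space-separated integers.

Step 1: flows [2->0,2->1,2->3] -> levels [1 10 7 4]
Step 2: flows [2->0,1->2,2->3] -> levels [2 9 6 5]
Step 3: flows [2->0,1->2,2->3] -> levels [3 8 5 6]
Step 4: flows [2->0,1->2,3->2] -> levels [4 7 6 5]
Step 5: flows [2->0,1->2,2->3] -> levels [5 6 5 6]
Step 6: flows [0=2,1->2,3->2] -> levels [5 5 7 5]
Step 7: flows [2->0,2->1,2->3] -> levels [6 6 4 6]
Step 8: flows [0->2,1->2,3->2] -> levels [5 5 7 5]
  -> period-2 cycle: step 8 state = step 6 state; never stabilizes
  -> state at step 30: (30-6) mod 2 = 0, same as step 6 -> [5 5 7 5]

Answer: 5 5 7 5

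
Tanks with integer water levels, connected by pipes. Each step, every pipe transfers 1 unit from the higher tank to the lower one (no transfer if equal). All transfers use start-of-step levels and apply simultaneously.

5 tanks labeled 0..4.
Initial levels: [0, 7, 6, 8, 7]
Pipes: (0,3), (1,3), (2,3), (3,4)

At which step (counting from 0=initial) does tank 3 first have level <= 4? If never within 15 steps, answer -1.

Answer: 1

Derivation:
Step 1: flows [3->0,3->1,3->2,3->4] -> levels [1 8 7 4 8]
Tank 3 first reaches <=4 at step 1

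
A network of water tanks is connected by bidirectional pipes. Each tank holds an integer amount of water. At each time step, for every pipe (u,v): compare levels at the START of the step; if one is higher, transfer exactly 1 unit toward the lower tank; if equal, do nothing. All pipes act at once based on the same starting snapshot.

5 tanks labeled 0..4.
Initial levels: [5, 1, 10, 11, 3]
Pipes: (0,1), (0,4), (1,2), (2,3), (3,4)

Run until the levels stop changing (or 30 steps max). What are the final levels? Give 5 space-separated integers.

Answer: 5 7 5 7 6

Derivation:
Step 1: flows [0->1,0->4,2->1,3->2,3->4] -> levels [3 3 10 9 5]
Step 2: flows [0=1,4->0,2->1,2->3,3->4] -> levels [4 4 8 9 5]
Step 3: flows [0=1,4->0,2->1,3->2,3->4] -> levels [5 5 8 7 5]
Step 4: flows [0=1,0=4,2->1,2->3,3->4] -> levels [5 6 6 7 6]
Step 5: flows [1->0,4->0,1=2,3->2,3->4] -> levels [7 5 7 5 6]
Step 6: flows [0->1,0->4,2->1,2->3,4->3] -> levels [5 7 5 7 6]
Step 7: flows [1->0,4->0,1->2,3->2,3->4] -> levels [7 5 7 5 6]
  -> period-2 cycle: step 7 state = step 5 state; never stabilizes
  -> state at step 30: (30-5) mod 2 = 1, same as step 6 -> [5 7 5 7 6]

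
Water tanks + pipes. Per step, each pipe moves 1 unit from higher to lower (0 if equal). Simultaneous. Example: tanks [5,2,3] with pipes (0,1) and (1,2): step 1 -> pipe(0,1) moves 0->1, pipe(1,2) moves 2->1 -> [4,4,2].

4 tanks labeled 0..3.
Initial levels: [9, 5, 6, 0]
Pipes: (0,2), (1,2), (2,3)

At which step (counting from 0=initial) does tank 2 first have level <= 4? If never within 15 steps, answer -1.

Step 1: flows [0->2,2->1,2->3] -> levels [8 6 5 1]
Step 2: flows [0->2,1->2,2->3] -> levels [7 5 6 2]
Step 3: flows [0->2,2->1,2->3] -> levels [6 6 5 3]
Step 4: flows [0->2,1->2,2->3] -> levels [5 5 6 4]
Step 5: flows [2->0,2->1,2->3] -> levels [6 6 3 5]
Tank 2 first reaches <=4 at step 5

Answer: 5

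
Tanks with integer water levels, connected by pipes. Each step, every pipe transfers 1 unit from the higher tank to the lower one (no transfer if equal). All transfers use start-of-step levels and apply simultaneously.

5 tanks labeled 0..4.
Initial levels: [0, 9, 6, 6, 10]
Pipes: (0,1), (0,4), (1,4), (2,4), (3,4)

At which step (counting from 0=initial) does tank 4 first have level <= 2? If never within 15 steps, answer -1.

Answer: -1

Derivation:
Step 1: flows [1->0,4->0,4->1,4->2,4->3] -> levels [2 9 7 7 6]
Step 2: flows [1->0,4->0,1->4,2->4,3->4] -> levels [4 7 6 6 8]
Step 3: flows [1->0,4->0,4->1,4->2,4->3] -> levels [6 7 7 7 4]
Step 4: flows [1->0,0->4,1->4,2->4,3->4] -> levels [6 5 6 6 8]
Step 5: flows [0->1,4->0,4->1,4->2,4->3] -> levels [6 7 7 7 4]
  -> period-2 cycle (repeats step 3); tank 4 never drops to <=2
Tank 4 never reaches <=2 within 15 steps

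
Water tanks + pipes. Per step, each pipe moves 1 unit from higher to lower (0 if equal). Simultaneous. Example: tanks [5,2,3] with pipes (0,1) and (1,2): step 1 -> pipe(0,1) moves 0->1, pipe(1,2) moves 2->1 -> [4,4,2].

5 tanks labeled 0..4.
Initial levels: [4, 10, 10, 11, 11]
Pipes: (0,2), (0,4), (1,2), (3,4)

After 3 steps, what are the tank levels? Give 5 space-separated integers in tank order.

Answer: 10 9 8 10 9

Derivation:
Step 1: flows [2->0,4->0,1=2,3=4] -> levels [6 10 9 11 10]
Step 2: flows [2->0,4->0,1->2,3->4] -> levels [8 9 9 10 10]
Step 3: flows [2->0,4->0,1=2,3=4] -> levels [10 9 8 10 9]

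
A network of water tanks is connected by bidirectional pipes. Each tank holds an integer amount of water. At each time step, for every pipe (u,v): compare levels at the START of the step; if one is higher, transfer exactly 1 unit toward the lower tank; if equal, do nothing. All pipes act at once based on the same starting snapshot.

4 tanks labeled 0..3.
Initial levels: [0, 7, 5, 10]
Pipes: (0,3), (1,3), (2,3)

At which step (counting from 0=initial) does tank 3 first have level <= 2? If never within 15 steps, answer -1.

Step 1: flows [3->0,3->1,3->2] -> levels [1 8 6 7]
Step 2: flows [3->0,1->3,3->2] -> levels [2 7 7 6]
Step 3: flows [3->0,1->3,2->3] -> levels [3 6 6 7]
Step 4: flows [3->0,3->1,3->2] -> levels [4 7 7 4]
Step 5: flows [0=3,1->3,2->3] -> levels [4 6 6 6]
Step 6: flows [3->0,1=3,2=3] -> levels [5 6 6 5]
Step 7: flows [0=3,1->3,2->3] -> levels [5 5 5 7]
Step 8: flows [3->0,3->1,3->2] -> levels [6 6 6 4]
Step 9: flows [0->3,1->3,2->3] -> levels [5 5 5 7]
  -> period-2 cycle (repeats step 7); tank 3 never drops to <=2
Tank 3 never reaches <=2 within 15 steps

Answer: -1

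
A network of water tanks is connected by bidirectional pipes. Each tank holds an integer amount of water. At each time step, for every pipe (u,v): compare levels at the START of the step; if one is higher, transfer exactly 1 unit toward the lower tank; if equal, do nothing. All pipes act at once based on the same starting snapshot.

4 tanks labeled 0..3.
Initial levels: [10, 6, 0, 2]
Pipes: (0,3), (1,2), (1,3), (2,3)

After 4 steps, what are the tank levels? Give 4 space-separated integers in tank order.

Answer: 6 3 5 4

Derivation:
Step 1: flows [0->3,1->2,1->3,3->2] -> levels [9 4 2 3]
Step 2: flows [0->3,1->2,1->3,3->2] -> levels [8 2 4 4]
Step 3: flows [0->3,2->1,3->1,2=3] -> levels [7 4 3 4]
Step 4: flows [0->3,1->2,1=3,3->2] -> levels [6 3 5 4]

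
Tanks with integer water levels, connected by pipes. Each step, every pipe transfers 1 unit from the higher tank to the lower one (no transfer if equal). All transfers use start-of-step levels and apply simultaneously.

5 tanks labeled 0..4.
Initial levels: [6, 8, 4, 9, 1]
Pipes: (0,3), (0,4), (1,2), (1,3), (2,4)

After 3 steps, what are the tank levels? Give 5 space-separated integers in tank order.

Step 1: flows [3->0,0->4,1->2,3->1,2->4] -> levels [6 8 4 7 3]
Step 2: flows [3->0,0->4,1->2,1->3,2->4] -> levels [6 6 4 7 5]
Step 3: flows [3->0,0->4,1->2,3->1,4->2] -> levels [6 6 6 5 5]

Answer: 6 6 6 5 5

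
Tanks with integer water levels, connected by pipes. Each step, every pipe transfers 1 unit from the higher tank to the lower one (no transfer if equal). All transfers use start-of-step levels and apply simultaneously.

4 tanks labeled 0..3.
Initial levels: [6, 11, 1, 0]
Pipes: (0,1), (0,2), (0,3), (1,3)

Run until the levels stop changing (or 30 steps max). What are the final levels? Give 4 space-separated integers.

Answer: 6 4 4 4

Derivation:
Step 1: flows [1->0,0->2,0->3,1->3] -> levels [5 9 2 2]
Step 2: flows [1->0,0->2,0->3,1->3] -> levels [4 7 3 4]
Step 3: flows [1->0,0->2,0=3,1->3] -> levels [4 5 4 5]
Step 4: flows [1->0,0=2,3->0,1=3] -> levels [6 4 4 4]
Step 5: flows [0->1,0->2,0->3,1=3] -> levels [3 5 5 5]
Step 6: flows [1->0,2->0,3->0,1=3] -> levels [6 4 4 4]
  -> period-2 cycle: step 6 state = step 4 state; never stabilizes
  -> state at step 30: (30-4) mod 2 = 0, same as step 4 -> [6 4 4 4]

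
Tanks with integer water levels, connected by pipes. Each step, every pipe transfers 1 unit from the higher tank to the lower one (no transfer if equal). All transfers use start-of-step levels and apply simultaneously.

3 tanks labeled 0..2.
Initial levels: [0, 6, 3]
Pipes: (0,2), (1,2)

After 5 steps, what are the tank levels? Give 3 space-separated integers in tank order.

Step 1: flows [2->0,1->2] -> levels [1 5 3]
Step 2: flows [2->0,1->2] -> levels [2 4 3]
Step 3: flows [2->0,1->2] -> levels [3 3 3]
Step 4: flows [0=2,1=2] -> levels [3 3 3]
  -> stable; steps 5..5 unchanged -> [3 3 3]

Answer: 3 3 3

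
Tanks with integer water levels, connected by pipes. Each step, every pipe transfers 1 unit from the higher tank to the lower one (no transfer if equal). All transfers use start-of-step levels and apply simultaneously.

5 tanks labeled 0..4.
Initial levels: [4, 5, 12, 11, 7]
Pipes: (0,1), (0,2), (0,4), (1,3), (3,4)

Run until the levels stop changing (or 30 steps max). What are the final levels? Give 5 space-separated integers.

Step 1: flows [1->0,2->0,4->0,3->1,3->4] -> levels [7 5 11 9 7]
Step 2: flows [0->1,2->0,0=4,3->1,3->4] -> levels [7 7 10 7 8]
Step 3: flows [0=1,2->0,4->0,1=3,4->3] -> levels [9 7 9 8 6]
Step 4: flows [0->1,0=2,0->4,3->1,3->4] -> levels [7 9 9 6 8]
Step 5: flows [1->0,2->0,4->0,1->3,4->3] -> levels [10 7 8 8 6]
Step 6: flows [0->1,0->2,0->4,3->1,3->4] -> levels [7 9 9 6 8]
  -> period-2 cycle: step 6 state = step 4 state; never stabilizes
  -> state at step 30: (30-4) mod 2 = 0, same as step 4 -> [7 9 9 6 8]

Answer: 7 9 9 6 8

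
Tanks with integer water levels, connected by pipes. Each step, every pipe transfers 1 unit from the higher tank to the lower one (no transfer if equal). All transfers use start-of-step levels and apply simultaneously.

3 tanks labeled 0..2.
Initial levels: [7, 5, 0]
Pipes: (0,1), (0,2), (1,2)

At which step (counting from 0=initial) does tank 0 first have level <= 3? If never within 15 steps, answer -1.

Answer: -1

Derivation:
Step 1: flows [0->1,0->2,1->2] -> levels [5 5 2]
Step 2: flows [0=1,0->2,1->2] -> levels [4 4 4]
Step 3: flows [0=1,0=2,1=2] -> levels [4 4 4]
  -> stable; tank 0 stays at 4 > 3
Tank 0 never reaches <=3 within 15 steps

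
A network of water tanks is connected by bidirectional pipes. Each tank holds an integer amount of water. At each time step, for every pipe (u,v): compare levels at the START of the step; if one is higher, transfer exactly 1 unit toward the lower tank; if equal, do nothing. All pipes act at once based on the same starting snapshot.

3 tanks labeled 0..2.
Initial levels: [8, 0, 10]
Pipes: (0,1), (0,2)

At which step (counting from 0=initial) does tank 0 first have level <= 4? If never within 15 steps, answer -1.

Step 1: flows [0->1,2->0] -> levels [8 1 9]
Step 2: flows [0->1,2->0] -> levels [8 2 8]
Step 3: flows [0->1,0=2] -> levels [7 3 8]
Step 4: flows [0->1,2->0] -> levels [7 4 7]
Step 5: flows [0->1,0=2] -> levels [6 5 7]
Step 6: flows [0->1,2->0] -> levels [6 6 6]
Step 7: flows [0=1,0=2] -> levels [6 6 6]
  -> stable; tank 0 stays at 6 > 4
Tank 0 never reaches <=4 within 15 steps

Answer: -1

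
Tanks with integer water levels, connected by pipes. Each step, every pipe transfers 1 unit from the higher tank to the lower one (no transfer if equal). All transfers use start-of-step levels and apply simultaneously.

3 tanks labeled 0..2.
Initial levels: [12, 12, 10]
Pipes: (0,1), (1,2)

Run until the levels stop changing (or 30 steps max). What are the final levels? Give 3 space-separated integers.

Step 1: flows [0=1,1->2] -> levels [12 11 11]
Step 2: flows [0->1,1=2] -> levels [11 12 11]
Step 3: flows [1->0,1->2] -> levels [12 10 12]
Step 4: flows [0->1,2->1] -> levels [11 12 11]
  -> period-2 cycle: step 4 state = step 2 state; never stabilizes
  -> state at step 30: (30-2) mod 2 = 0, same as step 2 -> [11 12 11]

Answer: 11 12 11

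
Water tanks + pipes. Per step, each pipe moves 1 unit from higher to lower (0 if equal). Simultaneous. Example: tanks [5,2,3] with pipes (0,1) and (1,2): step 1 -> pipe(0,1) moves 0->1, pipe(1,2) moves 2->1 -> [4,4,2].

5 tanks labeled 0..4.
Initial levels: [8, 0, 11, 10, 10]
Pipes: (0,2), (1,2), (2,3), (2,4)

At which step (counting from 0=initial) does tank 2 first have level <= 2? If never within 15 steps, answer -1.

Answer: -1

Derivation:
Step 1: flows [2->0,2->1,2->3,2->4] -> levels [9 1 7 11 11]
Step 2: flows [0->2,2->1,3->2,4->2] -> levels [8 2 9 10 10]
Step 3: flows [2->0,2->1,3->2,4->2] -> levels [9 3 9 9 9]
Step 4: flows [0=2,2->1,2=3,2=4] -> levels [9 4 8 9 9]
Step 5: flows [0->2,2->1,3->2,4->2] -> levels [8 5 10 8 8]
Step 6: flows [2->0,2->1,2->3,2->4] -> levels [9 6 6 9 9]
Step 7: flows [0->2,1=2,3->2,4->2] -> levels [8 6 9 8 8]
Step 8: flows [2->0,2->1,2->3,2->4] -> levels [9 7 5 9 9]
Step 9: flows [0->2,1->2,3->2,4->2] -> levels [8 6 9 8 8]
  -> period-2 cycle (repeats step 7); tank 2 never drops to <=2
Tank 2 never reaches <=2 within 15 steps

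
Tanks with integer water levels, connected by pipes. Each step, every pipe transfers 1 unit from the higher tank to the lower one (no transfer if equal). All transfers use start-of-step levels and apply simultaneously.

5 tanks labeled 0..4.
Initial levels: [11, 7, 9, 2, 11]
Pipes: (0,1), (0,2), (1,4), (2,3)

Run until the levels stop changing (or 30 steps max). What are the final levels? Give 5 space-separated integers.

Step 1: flows [0->1,0->2,4->1,2->3] -> levels [9 9 9 3 10]
Step 2: flows [0=1,0=2,4->1,2->3] -> levels [9 10 8 4 9]
Step 3: flows [1->0,0->2,1->4,2->3] -> levels [9 8 8 5 10]
Step 4: flows [0->1,0->2,4->1,2->3] -> levels [7 10 8 6 9]
Step 5: flows [1->0,2->0,1->4,2->3] -> levels [9 8 6 7 10]
Step 6: flows [0->1,0->2,4->1,3->2] -> levels [7 10 8 6 9]
  -> period-2 cycle: step 6 state = step 4 state; never stabilizes
  -> state at step 30: (30-4) mod 2 = 0, same as step 4 -> [7 10 8 6 9]

Answer: 7 10 8 6 9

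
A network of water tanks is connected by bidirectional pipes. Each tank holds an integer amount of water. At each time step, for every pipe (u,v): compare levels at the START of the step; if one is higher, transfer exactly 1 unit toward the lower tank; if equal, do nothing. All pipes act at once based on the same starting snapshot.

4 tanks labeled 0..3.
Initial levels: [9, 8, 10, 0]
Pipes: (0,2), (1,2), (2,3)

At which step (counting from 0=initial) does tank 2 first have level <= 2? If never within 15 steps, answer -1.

Answer: -1

Derivation:
Step 1: flows [2->0,2->1,2->3] -> levels [10 9 7 1]
Step 2: flows [0->2,1->2,2->3] -> levels [9 8 8 2]
Step 3: flows [0->2,1=2,2->3] -> levels [8 8 8 3]
Step 4: flows [0=2,1=2,2->3] -> levels [8 8 7 4]
Step 5: flows [0->2,1->2,2->3] -> levels [7 7 8 5]
Step 6: flows [2->0,2->1,2->3] -> levels [8 8 5 6]
Step 7: flows [0->2,1->2,3->2] -> levels [7 7 8 5]
  -> period-2 cycle (repeats step 5); tank 2 never drops to <=2
Tank 2 never reaches <=2 within 15 steps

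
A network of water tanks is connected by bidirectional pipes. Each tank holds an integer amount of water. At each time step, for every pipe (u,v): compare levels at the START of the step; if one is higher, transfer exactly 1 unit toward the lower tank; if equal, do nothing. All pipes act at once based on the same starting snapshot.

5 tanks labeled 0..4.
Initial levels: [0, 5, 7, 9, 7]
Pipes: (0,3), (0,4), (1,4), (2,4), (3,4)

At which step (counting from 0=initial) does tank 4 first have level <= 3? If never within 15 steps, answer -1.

Step 1: flows [3->0,4->0,4->1,2=4,3->4] -> levels [2 6 7 7 6]
Step 2: flows [3->0,4->0,1=4,2->4,3->4] -> levels [4 6 6 5 7]
Step 3: flows [3->0,4->0,4->1,4->2,4->3] -> levels [6 7 7 5 3]
Tank 4 first reaches <=3 at step 3

Answer: 3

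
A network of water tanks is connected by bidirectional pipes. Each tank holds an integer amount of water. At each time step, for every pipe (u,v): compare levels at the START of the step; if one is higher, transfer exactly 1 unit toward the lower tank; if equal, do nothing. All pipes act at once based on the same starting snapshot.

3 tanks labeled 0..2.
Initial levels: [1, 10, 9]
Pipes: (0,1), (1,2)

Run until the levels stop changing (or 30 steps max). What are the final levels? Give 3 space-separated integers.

Answer: 7 6 7

Derivation:
Step 1: flows [1->0,1->2] -> levels [2 8 10]
Step 2: flows [1->0,2->1] -> levels [3 8 9]
Step 3: flows [1->0,2->1] -> levels [4 8 8]
Step 4: flows [1->0,1=2] -> levels [5 7 8]
Step 5: flows [1->0,2->1] -> levels [6 7 7]
Step 6: flows [1->0,1=2] -> levels [7 6 7]
Step 7: flows [0->1,2->1] -> levels [6 8 6]
Step 8: flows [1->0,1->2] -> levels [7 6 7]
  -> period-2 cycle: step 8 state = step 6 state; never stabilizes
  -> state at step 30: (30-6) mod 2 = 0, same as step 6 -> [7 6 7]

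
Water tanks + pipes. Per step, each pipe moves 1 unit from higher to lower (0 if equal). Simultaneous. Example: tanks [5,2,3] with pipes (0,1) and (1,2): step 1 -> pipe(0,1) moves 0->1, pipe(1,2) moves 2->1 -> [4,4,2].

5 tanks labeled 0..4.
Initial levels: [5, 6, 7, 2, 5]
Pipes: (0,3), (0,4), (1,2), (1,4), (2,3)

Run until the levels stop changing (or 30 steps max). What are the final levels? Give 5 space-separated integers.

Step 1: flows [0->3,0=4,2->1,1->4,2->3] -> levels [4 6 5 4 6]
Step 2: flows [0=3,4->0,1->2,1=4,2->3] -> levels [5 5 5 5 5]
Step 3: flows [0=3,0=4,1=2,1=4,2=3] -> levels [5 5 5 5 5]
  -> stable (no change)

Answer: 5 5 5 5 5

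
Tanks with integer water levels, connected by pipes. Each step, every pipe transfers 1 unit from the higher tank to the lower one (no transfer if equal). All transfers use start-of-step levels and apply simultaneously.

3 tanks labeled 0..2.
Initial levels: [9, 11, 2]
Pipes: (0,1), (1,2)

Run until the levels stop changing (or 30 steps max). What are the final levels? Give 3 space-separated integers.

Answer: 7 8 7

Derivation:
Step 1: flows [1->0,1->2] -> levels [10 9 3]
Step 2: flows [0->1,1->2] -> levels [9 9 4]
Step 3: flows [0=1,1->2] -> levels [9 8 5]
Step 4: flows [0->1,1->2] -> levels [8 8 6]
Step 5: flows [0=1,1->2] -> levels [8 7 7]
Step 6: flows [0->1,1=2] -> levels [7 8 7]
Step 7: flows [1->0,1->2] -> levels [8 6 8]
Step 8: flows [0->1,2->1] -> levels [7 8 7]
  -> period-2 cycle: step 8 state = step 6 state; never stabilizes
  -> state at step 30: (30-6) mod 2 = 0, same as step 6 -> [7 8 7]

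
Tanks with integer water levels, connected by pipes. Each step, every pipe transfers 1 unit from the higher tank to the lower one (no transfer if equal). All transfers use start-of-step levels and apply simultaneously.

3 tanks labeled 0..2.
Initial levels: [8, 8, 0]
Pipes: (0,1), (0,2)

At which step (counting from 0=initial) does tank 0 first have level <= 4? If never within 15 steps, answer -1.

Step 1: flows [0=1,0->2] -> levels [7 8 1]
Step 2: flows [1->0,0->2] -> levels [7 7 2]
Step 3: flows [0=1,0->2] -> levels [6 7 3]
Step 4: flows [1->0,0->2] -> levels [6 6 4]
Step 5: flows [0=1,0->2] -> levels [5 6 5]
Step 6: flows [1->0,0=2] -> levels [6 5 5]
Step 7: flows [0->1,0->2] -> levels [4 6 6]
Tank 0 first reaches <=4 at step 7

Answer: 7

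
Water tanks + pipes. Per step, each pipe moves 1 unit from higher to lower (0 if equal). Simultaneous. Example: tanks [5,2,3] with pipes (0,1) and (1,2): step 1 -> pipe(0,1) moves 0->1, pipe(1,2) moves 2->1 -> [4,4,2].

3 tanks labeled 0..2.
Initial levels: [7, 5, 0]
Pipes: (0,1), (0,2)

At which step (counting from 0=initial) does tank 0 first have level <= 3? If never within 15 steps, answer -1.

Step 1: flows [0->1,0->2] -> levels [5 6 1]
Step 2: flows [1->0,0->2] -> levels [5 5 2]
Step 3: flows [0=1,0->2] -> levels [4 5 3]
Step 4: flows [1->0,0->2] -> levels [4 4 4]
Step 5: flows [0=1,0=2] -> levels [4 4 4]
  -> stable; tank 0 stays at 4 > 3
Tank 0 never reaches <=3 within 15 steps

Answer: -1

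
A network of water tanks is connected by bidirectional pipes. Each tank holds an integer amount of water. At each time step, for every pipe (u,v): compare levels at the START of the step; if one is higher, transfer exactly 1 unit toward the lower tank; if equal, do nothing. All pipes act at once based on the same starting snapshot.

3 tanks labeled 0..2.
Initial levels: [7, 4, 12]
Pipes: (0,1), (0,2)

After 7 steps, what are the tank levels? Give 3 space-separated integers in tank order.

Step 1: flows [0->1,2->0] -> levels [7 5 11]
Step 2: flows [0->1,2->0] -> levels [7 6 10]
Step 3: flows [0->1,2->0] -> levels [7 7 9]
Step 4: flows [0=1,2->0] -> levels [8 7 8]
Step 5: flows [0->1,0=2] -> levels [7 8 8]
Step 6: flows [1->0,2->0] -> levels [9 7 7]
Step 7: flows [0->1,0->2] -> levels [7 8 8]

Answer: 7 8 8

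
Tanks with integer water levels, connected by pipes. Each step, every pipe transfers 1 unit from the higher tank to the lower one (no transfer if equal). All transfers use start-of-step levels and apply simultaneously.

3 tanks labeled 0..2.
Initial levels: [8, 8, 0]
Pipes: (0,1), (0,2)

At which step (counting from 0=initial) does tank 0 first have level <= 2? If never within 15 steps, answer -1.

Answer: -1

Derivation:
Step 1: flows [0=1,0->2] -> levels [7 8 1]
Step 2: flows [1->0,0->2] -> levels [7 7 2]
Step 3: flows [0=1,0->2] -> levels [6 7 3]
Step 4: flows [1->0,0->2] -> levels [6 6 4]
Step 5: flows [0=1,0->2] -> levels [5 6 5]
Step 6: flows [1->0,0=2] -> levels [6 5 5]
Step 7: flows [0->1,0->2] -> levels [4 6 6]
Step 8: flows [1->0,2->0] -> levels [6 5 5]
  -> period-2 cycle (repeats step 6); tank 0 never drops to <=2
Tank 0 never reaches <=2 within 15 steps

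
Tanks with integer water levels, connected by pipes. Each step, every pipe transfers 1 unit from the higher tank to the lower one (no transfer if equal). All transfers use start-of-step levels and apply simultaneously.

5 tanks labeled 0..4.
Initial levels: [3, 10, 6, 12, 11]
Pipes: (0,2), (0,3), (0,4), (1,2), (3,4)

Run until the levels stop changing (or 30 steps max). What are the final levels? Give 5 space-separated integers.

Step 1: flows [2->0,3->0,4->0,1->2,3->4] -> levels [6 9 6 10 11]
Step 2: flows [0=2,3->0,4->0,1->2,4->3] -> levels [8 8 7 10 9]
Step 3: flows [0->2,3->0,4->0,1->2,3->4] -> levels [9 7 9 8 9]
Step 4: flows [0=2,0->3,0=4,2->1,4->3] -> levels [8 8 8 10 8]
Step 5: flows [0=2,3->0,0=4,1=2,3->4] -> levels [9 8 8 8 9]
Step 6: flows [0->2,0->3,0=4,1=2,4->3] -> levels [7 8 9 10 8]
Step 7: flows [2->0,3->0,4->0,2->1,3->4] -> levels [10 9 7 8 8]
Step 8: flows [0->2,0->3,0->4,1->2,3=4] -> levels [7 8 9 9 9]
Step 9: flows [2->0,3->0,4->0,2->1,3=4] -> levels [10 9 7 8 8]
  -> period-2 cycle: step 9 state = step 7 state; never stabilizes
  -> state at step 30: (30-7) mod 2 = 1, same as step 8 -> [7 8 9 9 9]

Answer: 7 8 9 9 9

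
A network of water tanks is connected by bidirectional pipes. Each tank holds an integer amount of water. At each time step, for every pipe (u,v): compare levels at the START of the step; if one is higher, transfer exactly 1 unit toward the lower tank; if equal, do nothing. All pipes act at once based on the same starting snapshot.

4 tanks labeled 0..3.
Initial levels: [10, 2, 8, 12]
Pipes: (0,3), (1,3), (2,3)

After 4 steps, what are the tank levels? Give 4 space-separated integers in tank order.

Step 1: flows [3->0,3->1,3->2] -> levels [11 3 9 9]
Step 2: flows [0->3,3->1,2=3] -> levels [10 4 9 9]
Step 3: flows [0->3,3->1,2=3] -> levels [9 5 9 9]
Step 4: flows [0=3,3->1,2=3] -> levels [9 6 9 8]

Answer: 9 6 9 8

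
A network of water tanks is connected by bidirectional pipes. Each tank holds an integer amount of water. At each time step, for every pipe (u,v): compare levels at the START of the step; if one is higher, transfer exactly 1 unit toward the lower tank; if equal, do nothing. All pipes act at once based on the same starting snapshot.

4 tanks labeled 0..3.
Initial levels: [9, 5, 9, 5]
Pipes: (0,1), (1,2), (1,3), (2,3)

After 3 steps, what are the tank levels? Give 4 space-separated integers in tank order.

Step 1: flows [0->1,2->1,1=3,2->3] -> levels [8 7 7 6]
Step 2: flows [0->1,1=2,1->3,2->3] -> levels [7 7 6 8]
Step 3: flows [0=1,1->2,3->1,3->2] -> levels [7 7 8 6]

Answer: 7 7 8 6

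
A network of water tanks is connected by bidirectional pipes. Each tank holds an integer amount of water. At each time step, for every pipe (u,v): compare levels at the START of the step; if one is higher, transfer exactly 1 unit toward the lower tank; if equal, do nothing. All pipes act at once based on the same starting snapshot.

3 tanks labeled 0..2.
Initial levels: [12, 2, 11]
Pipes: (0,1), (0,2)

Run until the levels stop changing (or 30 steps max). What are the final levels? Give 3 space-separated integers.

Answer: 7 9 9

Derivation:
Step 1: flows [0->1,0->2] -> levels [10 3 12]
Step 2: flows [0->1,2->0] -> levels [10 4 11]
Step 3: flows [0->1,2->0] -> levels [10 5 10]
Step 4: flows [0->1,0=2] -> levels [9 6 10]
Step 5: flows [0->1,2->0] -> levels [9 7 9]
Step 6: flows [0->1,0=2] -> levels [8 8 9]
Step 7: flows [0=1,2->0] -> levels [9 8 8]
Step 8: flows [0->1,0->2] -> levels [7 9 9]
Step 9: flows [1->0,2->0] -> levels [9 8 8]
  -> period-2 cycle: step 9 state = step 7 state; never stabilizes
  -> state at step 30: (30-7) mod 2 = 1, same as step 8 -> [7 9 9]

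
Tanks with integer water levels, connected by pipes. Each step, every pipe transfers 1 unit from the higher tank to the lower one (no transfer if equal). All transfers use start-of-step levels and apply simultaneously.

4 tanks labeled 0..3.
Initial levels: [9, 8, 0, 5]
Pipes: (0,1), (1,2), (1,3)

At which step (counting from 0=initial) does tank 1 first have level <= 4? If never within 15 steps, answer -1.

Answer: 4

Derivation:
Step 1: flows [0->1,1->2,1->3] -> levels [8 7 1 6]
Step 2: flows [0->1,1->2,1->3] -> levels [7 6 2 7]
Step 3: flows [0->1,1->2,3->1] -> levels [6 7 3 6]
Step 4: flows [1->0,1->2,1->3] -> levels [7 4 4 7]
Tank 1 first reaches <=4 at step 4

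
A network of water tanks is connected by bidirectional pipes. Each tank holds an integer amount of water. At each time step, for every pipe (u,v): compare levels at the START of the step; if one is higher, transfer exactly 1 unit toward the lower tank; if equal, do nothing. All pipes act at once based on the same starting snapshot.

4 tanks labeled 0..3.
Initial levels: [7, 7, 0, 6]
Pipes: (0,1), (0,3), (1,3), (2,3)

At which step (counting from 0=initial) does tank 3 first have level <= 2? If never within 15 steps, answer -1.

Step 1: flows [0=1,0->3,1->3,3->2] -> levels [6 6 1 7]
Step 2: flows [0=1,3->0,3->1,3->2] -> levels [7 7 2 4]
Step 3: flows [0=1,0->3,1->3,3->2] -> levels [6 6 3 5]
Step 4: flows [0=1,0->3,1->3,3->2] -> levels [5 5 4 6]
Step 5: flows [0=1,3->0,3->1,3->2] -> levels [6 6 5 3]
Step 6: flows [0=1,0->3,1->3,2->3] -> levels [5 5 4 6]
  -> period-2 cycle (repeats step 4); tank 3 never drops to <=2
Tank 3 never reaches <=2 within 15 steps

Answer: -1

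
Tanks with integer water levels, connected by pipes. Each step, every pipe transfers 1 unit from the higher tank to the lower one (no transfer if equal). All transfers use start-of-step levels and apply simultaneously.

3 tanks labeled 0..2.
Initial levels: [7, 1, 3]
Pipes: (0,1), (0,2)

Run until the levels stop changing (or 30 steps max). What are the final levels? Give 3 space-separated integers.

Step 1: flows [0->1,0->2] -> levels [5 2 4]
Step 2: flows [0->1,0->2] -> levels [3 3 5]
Step 3: flows [0=1,2->0] -> levels [4 3 4]
Step 4: flows [0->1,0=2] -> levels [3 4 4]
Step 5: flows [1->0,2->0] -> levels [5 3 3]
Step 6: flows [0->1,0->2] -> levels [3 4 4]
  -> period-2 cycle: step 6 state = step 4 state; never stabilizes
  -> state at step 30: (30-4) mod 2 = 0, same as step 4 -> [3 4 4]

Answer: 3 4 4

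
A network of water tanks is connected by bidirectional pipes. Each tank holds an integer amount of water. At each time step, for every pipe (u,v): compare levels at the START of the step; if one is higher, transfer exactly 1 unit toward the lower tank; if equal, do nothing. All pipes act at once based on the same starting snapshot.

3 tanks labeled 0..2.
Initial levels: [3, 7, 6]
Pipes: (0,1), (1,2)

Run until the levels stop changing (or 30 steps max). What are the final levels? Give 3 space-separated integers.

Step 1: flows [1->0,1->2] -> levels [4 5 7]
Step 2: flows [1->0,2->1] -> levels [5 5 6]
Step 3: flows [0=1,2->1] -> levels [5 6 5]
Step 4: flows [1->0,1->2] -> levels [6 4 6]
Step 5: flows [0->1,2->1] -> levels [5 6 5]
  -> period-2 cycle: step 5 state = step 3 state; never stabilizes
  -> state at step 30: (30-3) mod 2 = 1, same as step 4 -> [6 4 6]

Answer: 6 4 6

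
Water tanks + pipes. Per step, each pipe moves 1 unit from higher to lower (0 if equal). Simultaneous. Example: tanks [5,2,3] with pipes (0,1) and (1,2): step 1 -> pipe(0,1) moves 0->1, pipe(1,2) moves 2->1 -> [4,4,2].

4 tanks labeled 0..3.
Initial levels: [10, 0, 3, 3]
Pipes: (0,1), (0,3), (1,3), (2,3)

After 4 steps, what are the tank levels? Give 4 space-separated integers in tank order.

Answer: 5 5 4 2

Derivation:
Step 1: flows [0->1,0->3,3->1,2=3] -> levels [8 2 3 3]
Step 2: flows [0->1,0->3,3->1,2=3] -> levels [6 4 3 3]
Step 3: flows [0->1,0->3,1->3,2=3] -> levels [4 4 3 5]
Step 4: flows [0=1,3->0,3->1,3->2] -> levels [5 5 4 2]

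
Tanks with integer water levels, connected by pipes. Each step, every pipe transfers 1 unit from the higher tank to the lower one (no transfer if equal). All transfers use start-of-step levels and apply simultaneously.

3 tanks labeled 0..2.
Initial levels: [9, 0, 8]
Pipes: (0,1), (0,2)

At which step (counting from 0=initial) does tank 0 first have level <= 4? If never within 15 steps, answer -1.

Answer: -1

Derivation:
Step 1: flows [0->1,0->2] -> levels [7 1 9]
Step 2: flows [0->1,2->0] -> levels [7 2 8]
Step 3: flows [0->1,2->0] -> levels [7 3 7]
Step 4: flows [0->1,0=2] -> levels [6 4 7]
Step 5: flows [0->1,2->0] -> levels [6 5 6]
Step 6: flows [0->1,0=2] -> levels [5 6 6]
Step 7: flows [1->0,2->0] -> levels [7 5 5]
Step 8: flows [0->1,0->2] -> levels [5 6 6]
  -> period-2 cycle (repeats step 6); tank 0 never drops to <=4
Tank 0 never reaches <=4 within 15 steps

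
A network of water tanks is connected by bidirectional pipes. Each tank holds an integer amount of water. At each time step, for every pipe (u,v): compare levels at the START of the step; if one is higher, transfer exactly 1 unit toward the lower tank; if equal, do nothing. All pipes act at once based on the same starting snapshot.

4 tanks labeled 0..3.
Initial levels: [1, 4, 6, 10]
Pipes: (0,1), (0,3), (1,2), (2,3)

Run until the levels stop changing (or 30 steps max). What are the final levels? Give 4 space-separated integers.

Answer: 6 4 6 5

Derivation:
Step 1: flows [1->0,3->0,2->1,3->2] -> levels [3 4 6 8]
Step 2: flows [1->0,3->0,2->1,3->2] -> levels [5 4 6 6]
Step 3: flows [0->1,3->0,2->1,2=3] -> levels [5 6 5 5]
Step 4: flows [1->0,0=3,1->2,2=3] -> levels [6 4 6 5]
Step 5: flows [0->1,0->3,2->1,2->3] -> levels [4 6 4 7]
Step 6: flows [1->0,3->0,1->2,3->2] -> levels [6 4 6 5]
  -> period-2 cycle: step 6 state = step 4 state; never stabilizes
  -> state at step 30: (30-4) mod 2 = 0, same as step 4 -> [6 4 6 5]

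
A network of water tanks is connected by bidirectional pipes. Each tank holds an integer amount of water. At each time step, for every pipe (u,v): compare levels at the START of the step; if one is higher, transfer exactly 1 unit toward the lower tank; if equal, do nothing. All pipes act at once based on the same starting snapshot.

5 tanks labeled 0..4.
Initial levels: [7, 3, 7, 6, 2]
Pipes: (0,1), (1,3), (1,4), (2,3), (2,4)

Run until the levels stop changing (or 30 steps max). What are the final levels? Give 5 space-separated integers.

Answer: 5 6 6 4 4

Derivation:
Step 1: flows [0->1,3->1,1->4,2->3,2->4] -> levels [6 4 5 6 4]
Step 2: flows [0->1,3->1,1=4,3->2,2->4] -> levels [5 6 5 4 5]
Step 3: flows [1->0,1->3,1->4,2->3,2=4] -> levels [6 3 4 6 6]
Step 4: flows [0->1,3->1,4->1,3->2,4->2] -> levels [5 6 6 4 4]
Step 5: flows [1->0,1->3,1->4,2->3,2->4] -> levels [6 3 4 6 6]
  -> period-2 cycle: step 5 state = step 3 state; never stabilizes
  -> state at step 30: (30-3) mod 2 = 1, same as step 4 -> [5 6 6 4 4]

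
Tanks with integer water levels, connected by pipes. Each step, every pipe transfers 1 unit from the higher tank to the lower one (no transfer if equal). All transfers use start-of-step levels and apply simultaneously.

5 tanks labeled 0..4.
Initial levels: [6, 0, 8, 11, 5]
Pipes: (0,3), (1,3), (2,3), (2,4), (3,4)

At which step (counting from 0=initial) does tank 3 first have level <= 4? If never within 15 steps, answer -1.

Answer: 5

Derivation:
Step 1: flows [3->0,3->1,3->2,2->4,3->4] -> levels [7 1 8 7 7]
Step 2: flows [0=3,3->1,2->3,2->4,3=4] -> levels [7 2 6 7 8]
Step 3: flows [0=3,3->1,3->2,4->2,4->3] -> levels [7 3 8 6 6]
Step 4: flows [0->3,3->1,2->3,2->4,3=4] -> levels [6 4 6 7 7]
Step 5: flows [3->0,3->1,3->2,4->2,3=4] -> levels [7 5 8 4 6]
Tank 3 first reaches <=4 at step 5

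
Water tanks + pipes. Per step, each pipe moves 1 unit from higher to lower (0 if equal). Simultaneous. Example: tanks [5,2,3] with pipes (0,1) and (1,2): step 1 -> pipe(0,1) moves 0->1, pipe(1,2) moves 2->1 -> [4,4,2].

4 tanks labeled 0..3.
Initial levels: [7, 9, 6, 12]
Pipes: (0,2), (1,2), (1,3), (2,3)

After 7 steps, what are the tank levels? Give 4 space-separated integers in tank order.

Step 1: flows [0->2,1->2,3->1,3->2] -> levels [6 9 9 10]
Step 2: flows [2->0,1=2,3->1,3->2] -> levels [7 10 9 8]
Step 3: flows [2->0,1->2,1->3,2->3] -> levels [8 8 8 10]
Step 4: flows [0=2,1=2,3->1,3->2] -> levels [8 9 9 8]
Step 5: flows [2->0,1=2,1->3,2->3] -> levels [9 8 7 10]
Step 6: flows [0->2,1->2,3->1,3->2] -> levels [8 8 10 8]
Step 7: flows [2->0,2->1,1=3,2->3] -> levels [9 9 7 9]

Answer: 9 9 7 9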